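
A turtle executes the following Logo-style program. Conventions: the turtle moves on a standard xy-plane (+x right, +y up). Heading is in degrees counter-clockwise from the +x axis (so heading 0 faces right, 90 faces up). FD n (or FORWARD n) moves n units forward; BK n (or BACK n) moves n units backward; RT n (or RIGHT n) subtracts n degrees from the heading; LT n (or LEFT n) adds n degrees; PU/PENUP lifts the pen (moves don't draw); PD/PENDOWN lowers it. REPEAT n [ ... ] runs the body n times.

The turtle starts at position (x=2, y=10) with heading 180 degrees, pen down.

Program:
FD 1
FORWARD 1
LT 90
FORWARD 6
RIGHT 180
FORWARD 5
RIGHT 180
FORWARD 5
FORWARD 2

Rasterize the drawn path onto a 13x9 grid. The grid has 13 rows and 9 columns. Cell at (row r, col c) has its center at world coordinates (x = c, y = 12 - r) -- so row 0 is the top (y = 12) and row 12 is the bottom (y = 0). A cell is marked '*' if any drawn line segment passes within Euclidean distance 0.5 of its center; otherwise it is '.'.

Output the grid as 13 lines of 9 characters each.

Answer: .........
.........
***......
*........
*........
*........
*........
*........
*........
*........
*........
.........
.........

Derivation:
Segment 0: (2,10) -> (1,10)
Segment 1: (1,10) -> (0,10)
Segment 2: (0,10) -> (-0,4)
Segment 3: (-0,4) -> (-0,9)
Segment 4: (-0,9) -> (-0,4)
Segment 5: (-0,4) -> (-0,2)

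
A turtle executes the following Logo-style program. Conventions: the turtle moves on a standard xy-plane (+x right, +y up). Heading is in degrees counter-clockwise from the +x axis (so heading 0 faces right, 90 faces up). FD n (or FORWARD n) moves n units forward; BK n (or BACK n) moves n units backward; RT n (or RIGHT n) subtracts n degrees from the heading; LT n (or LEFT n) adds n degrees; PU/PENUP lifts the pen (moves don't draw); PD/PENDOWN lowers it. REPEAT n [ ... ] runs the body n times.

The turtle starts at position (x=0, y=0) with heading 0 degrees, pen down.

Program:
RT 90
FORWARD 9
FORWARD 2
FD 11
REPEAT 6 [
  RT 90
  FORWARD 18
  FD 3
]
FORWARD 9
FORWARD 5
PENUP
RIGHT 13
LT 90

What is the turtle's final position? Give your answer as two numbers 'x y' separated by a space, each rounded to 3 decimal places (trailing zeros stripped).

Answer: -21 13

Derivation:
Executing turtle program step by step:
Start: pos=(0,0), heading=0, pen down
RT 90: heading 0 -> 270
FD 9: (0,0) -> (0,-9) [heading=270, draw]
FD 2: (0,-9) -> (0,-11) [heading=270, draw]
FD 11: (0,-11) -> (0,-22) [heading=270, draw]
REPEAT 6 [
  -- iteration 1/6 --
  RT 90: heading 270 -> 180
  FD 18: (0,-22) -> (-18,-22) [heading=180, draw]
  FD 3: (-18,-22) -> (-21,-22) [heading=180, draw]
  -- iteration 2/6 --
  RT 90: heading 180 -> 90
  FD 18: (-21,-22) -> (-21,-4) [heading=90, draw]
  FD 3: (-21,-4) -> (-21,-1) [heading=90, draw]
  -- iteration 3/6 --
  RT 90: heading 90 -> 0
  FD 18: (-21,-1) -> (-3,-1) [heading=0, draw]
  FD 3: (-3,-1) -> (0,-1) [heading=0, draw]
  -- iteration 4/6 --
  RT 90: heading 0 -> 270
  FD 18: (0,-1) -> (0,-19) [heading=270, draw]
  FD 3: (0,-19) -> (0,-22) [heading=270, draw]
  -- iteration 5/6 --
  RT 90: heading 270 -> 180
  FD 18: (0,-22) -> (-18,-22) [heading=180, draw]
  FD 3: (-18,-22) -> (-21,-22) [heading=180, draw]
  -- iteration 6/6 --
  RT 90: heading 180 -> 90
  FD 18: (-21,-22) -> (-21,-4) [heading=90, draw]
  FD 3: (-21,-4) -> (-21,-1) [heading=90, draw]
]
FD 9: (-21,-1) -> (-21,8) [heading=90, draw]
FD 5: (-21,8) -> (-21,13) [heading=90, draw]
PU: pen up
RT 13: heading 90 -> 77
LT 90: heading 77 -> 167
Final: pos=(-21,13), heading=167, 17 segment(s) drawn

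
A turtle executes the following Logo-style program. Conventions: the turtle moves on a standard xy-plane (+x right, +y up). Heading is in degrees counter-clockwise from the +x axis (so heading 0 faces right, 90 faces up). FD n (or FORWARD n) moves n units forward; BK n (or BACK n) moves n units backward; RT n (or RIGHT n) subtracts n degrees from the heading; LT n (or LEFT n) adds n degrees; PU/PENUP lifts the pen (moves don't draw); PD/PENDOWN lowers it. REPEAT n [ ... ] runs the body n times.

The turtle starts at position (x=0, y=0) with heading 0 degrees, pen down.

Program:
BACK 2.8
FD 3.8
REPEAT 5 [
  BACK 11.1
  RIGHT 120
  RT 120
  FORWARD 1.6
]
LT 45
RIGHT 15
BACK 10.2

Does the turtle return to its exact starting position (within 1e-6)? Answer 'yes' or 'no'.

Answer: no

Derivation:
Executing turtle program step by step:
Start: pos=(0,0), heading=0, pen down
BK 2.8: (0,0) -> (-2.8,0) [heading=0, draw]
FD 3.8: (-2.8,0) -> (1,0) [heading=0, draw]
REPEAT 5 [
  -- iteration 1/5 --
  BK 11.1: (1,0) -> (-10.1,0) [heading=0, draw]
  RT 120: heading 0 -> 240
  RT 120: heading 240 -> 120
  FD 1.6: (-10.1,0) -> (-10.9,1.386) [heading=120, draw]
  -- iteration 2/5 --
  BK 11.1: (-10.9,1.386) -> (-5.35,-8.227) [heading=120, draw]
  RT 120: heading 120 -> 0
  RT 120: heading 0 -> 240
  FD 1.6: (-5.35,-8.227) -> (-6.15,-9.613) [heading=240, draw]
  -- iteration 3/5 --
  BK 11.1: (-6.15,-9.613) -> (-0.6,0) [heading=240, draw]
  RT 120: heading 240 -> 120
  RT 120: heading 120 -> 0
  FD 1.6: (-0.6,0) -> (1,0) [heading=0, draw]
  -- iteration 4/5 --
  BK 11.1: (1,0) -> (-10.1,0) [heading=0, draw]
  RT 120: heading 0 -> 240
  RT 120: heading 240 -> 120
  FD 1.6: (-10.1,0) -> (-10.9,1.386) [heading=120, draw]
  -- iteration 5/5 --
  BK 11.1: (-10.9,1.386) -> (-5.35,-8.227) [heading=120, draw]
  RT 120: heading 120 -> 0
  RT 120: heading 0 -> 240
  FD 1.6: (-5.35,-8.227) -> (-6.15,-9.613) [heading=240, draw]
]
LT 45: heading 240 -> 285
RT 15: heading 285 -> 270
BK 10.2: (-6.15,-9.613) -> (-6.15,0.587) [heading=270, draw]
Final: pos=(-6.15,0.587), heading=270, 13 segment(s) drawn

Start position: (0, 0)
Final position: (-6.15, 0.587)
Distance = 6.178; >= 1e-6 -> NOT closed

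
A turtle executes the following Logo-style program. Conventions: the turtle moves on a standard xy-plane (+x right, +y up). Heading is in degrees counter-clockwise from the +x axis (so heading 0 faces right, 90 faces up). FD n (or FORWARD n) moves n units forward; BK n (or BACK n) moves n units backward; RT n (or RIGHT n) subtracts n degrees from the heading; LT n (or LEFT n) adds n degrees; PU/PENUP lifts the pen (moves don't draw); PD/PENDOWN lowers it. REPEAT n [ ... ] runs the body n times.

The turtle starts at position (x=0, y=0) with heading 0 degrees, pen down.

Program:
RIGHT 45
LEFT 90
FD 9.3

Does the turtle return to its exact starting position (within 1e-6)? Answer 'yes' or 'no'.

Answer: no

Derivation:
Executing turtle program step by step:
Start: pos=(0,0), heading=0, pen down
RT 45: heading 0 -> 315
LT 90: heading 315 -> 45
FD 9.3: (0,0) -> (6.576,6.576) [heading=45, draw]
Final: pos=(6.576,6.576), heading=45, 1 segment(s) drawn

Start position: (0, 0)
Final position: (6.576, 6.576)
Distance = 9.3; >= 1e-6 -> NOT closed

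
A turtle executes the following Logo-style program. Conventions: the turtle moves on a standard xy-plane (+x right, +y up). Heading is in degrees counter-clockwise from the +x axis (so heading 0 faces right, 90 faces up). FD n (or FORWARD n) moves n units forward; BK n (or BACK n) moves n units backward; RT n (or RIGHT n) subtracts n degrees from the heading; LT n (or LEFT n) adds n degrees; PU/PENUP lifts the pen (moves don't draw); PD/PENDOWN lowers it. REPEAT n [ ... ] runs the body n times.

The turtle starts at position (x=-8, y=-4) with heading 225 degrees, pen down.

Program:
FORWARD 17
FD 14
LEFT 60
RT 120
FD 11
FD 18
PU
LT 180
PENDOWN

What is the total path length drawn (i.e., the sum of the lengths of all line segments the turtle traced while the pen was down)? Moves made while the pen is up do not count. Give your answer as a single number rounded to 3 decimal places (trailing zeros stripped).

Executing turtle program step by step:
Start: pos=(-8,-4), heading=225, pen down
FD 17: (-8,-4) -> (-20.021,-16.021) [heading=225, draw]
FD 14: (-20.021,-16.021) -> (-29.92,-25.92) [heading=225, draw]
LT 60: heading 225 -> 285
RT 120: heading 285 -> 165
FD 11: (-29.92,-25.92) -> (-40.545,-23.073) [heading=165, draw]
FD 18: (-40.545,-23.073) -> (-57.932,-18.415) [heading=165, draw]
PU: pen up
LT 180: heading 165 -> 345
PD: pen down
Final: pos=(-57.932,-18.415), heading=345, 4 segment(s) drawn

Segment lengths:
  seg 1: (-8,-4) -> (-20.021,-16.021), length = 17
  seg 2: (-20.021,-16.021) -> (-29.92,-25.92), length = 14
  seg 3: (-29.92,-25.92) -> (-40.545,-23.073), length = 11
  seg 4: (-40.545,-23.073) -> (-57.932,-18.415), length = 18
Total = 60

Answer: 60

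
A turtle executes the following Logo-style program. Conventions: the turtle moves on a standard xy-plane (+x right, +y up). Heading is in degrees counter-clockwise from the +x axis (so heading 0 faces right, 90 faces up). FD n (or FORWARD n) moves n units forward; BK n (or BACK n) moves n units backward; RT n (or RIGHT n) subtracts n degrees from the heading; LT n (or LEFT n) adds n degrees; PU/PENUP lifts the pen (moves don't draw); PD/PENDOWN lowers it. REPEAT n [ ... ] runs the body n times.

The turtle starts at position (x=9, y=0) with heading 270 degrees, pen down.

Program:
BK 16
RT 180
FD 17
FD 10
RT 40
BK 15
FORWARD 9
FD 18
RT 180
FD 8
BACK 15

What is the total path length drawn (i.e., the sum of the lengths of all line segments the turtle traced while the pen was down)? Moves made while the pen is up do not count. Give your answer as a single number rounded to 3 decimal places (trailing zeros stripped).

Answer: 108

Derivation:
Executing turtle program step by step:
Start: pos=(9,0), heading=270, pen down
BK 16: (9,0) -> (9,16) [heading=270, draw]
RT 180: heading 270 -> 90
FD 17: (9,16) -> (9,33) [heading=90, draw]
FD 10: (9,33) -> (9,43) [heading=90, draw]
RT 40: heading 90 -> 50
BK 15: (9,43) -> (-0.642,31.509) [heading=50, draw]
FD 9: (-0.642,31.509) -> (5.143,38.404) [heading=50, draw]
FD 18: (5.143,38.404) -> (16.713,52.193) [heading=50, draw]
RT 180: heading 50 -> 230
FD 8: (16.713,52.193) -> (11.571,46.064) [heading=230, draw]
BK 15: (11.571,46.064) -> (21.213,57.555) [heading=230, draw]
Final: pos=(21.213,57.555), heading=230, 8 segment(s) drawn

Segment lengths:
  seg 1: (9,0) -> (9,16), length = 16
  seg 2: (9,16) -> (9,33), length = 17
  seg 3: (9,33) -> (9,43), length = 10
  seg 4: (9,43) -> (-0.642,31.509), length = 15
  seg 5: (-0.642,31.509) -> (5.143,38.404), length = 9
  seg 6: (5.143,38.404) -> (16.713,52.193), length = 18
  seg 7: (16.713,52.193) -> (11.571,46.064), length = 8
  seg 8: (11.571,46.064) -> (21.213,57.555), length = 15
Total = 108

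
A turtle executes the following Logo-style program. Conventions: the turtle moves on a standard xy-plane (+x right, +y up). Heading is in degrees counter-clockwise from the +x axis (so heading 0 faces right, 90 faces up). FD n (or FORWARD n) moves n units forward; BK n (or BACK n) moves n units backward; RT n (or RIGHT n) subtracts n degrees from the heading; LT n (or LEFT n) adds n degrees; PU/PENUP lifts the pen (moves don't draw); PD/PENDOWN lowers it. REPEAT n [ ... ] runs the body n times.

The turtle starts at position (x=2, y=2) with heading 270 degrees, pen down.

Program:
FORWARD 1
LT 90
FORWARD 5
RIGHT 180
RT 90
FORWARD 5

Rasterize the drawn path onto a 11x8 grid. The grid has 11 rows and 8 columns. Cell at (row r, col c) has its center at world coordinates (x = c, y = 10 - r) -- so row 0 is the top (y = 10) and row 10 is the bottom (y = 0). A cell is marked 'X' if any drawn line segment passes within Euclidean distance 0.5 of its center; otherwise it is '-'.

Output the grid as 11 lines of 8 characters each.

Segment 0: (2,2) -> (2,1)
Segment 1: (2,1) -> (7,1)
Segment 2: (7,1) -> (7,6)

Answer: --------
--------
--------
--------
-------X
-------X
-------X
-------X
--X----X
--XXXXXX
--------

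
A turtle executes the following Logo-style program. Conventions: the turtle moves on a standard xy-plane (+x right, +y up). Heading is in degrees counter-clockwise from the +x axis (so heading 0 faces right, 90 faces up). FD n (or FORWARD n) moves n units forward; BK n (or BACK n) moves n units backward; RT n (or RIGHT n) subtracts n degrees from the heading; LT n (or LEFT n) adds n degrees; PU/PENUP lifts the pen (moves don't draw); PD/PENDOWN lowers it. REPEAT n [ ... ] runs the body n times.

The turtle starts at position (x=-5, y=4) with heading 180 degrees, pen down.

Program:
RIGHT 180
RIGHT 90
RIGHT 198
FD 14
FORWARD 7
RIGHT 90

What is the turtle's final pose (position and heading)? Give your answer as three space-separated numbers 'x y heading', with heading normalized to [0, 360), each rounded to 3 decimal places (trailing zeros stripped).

Executing turtle program step by step:
Start: pos=(-5,4), heading=180, pen down
RT 180: heading 180 -> 0
RT 90: heading 0 -> 270
RT 198: heading 270 -> 72
FD 14: (-5,4) -> (-0.674,17.315) [heading=72, draw]
FD 7: (-0.674,17.315) -> (1.489,23.972) [heading=72, draw]
RT 90: heading 72 -> 342
Final: pos=(1.489,23.972), heading=342, 2 segment(s) drawn

Answer: 1.489 23.972 342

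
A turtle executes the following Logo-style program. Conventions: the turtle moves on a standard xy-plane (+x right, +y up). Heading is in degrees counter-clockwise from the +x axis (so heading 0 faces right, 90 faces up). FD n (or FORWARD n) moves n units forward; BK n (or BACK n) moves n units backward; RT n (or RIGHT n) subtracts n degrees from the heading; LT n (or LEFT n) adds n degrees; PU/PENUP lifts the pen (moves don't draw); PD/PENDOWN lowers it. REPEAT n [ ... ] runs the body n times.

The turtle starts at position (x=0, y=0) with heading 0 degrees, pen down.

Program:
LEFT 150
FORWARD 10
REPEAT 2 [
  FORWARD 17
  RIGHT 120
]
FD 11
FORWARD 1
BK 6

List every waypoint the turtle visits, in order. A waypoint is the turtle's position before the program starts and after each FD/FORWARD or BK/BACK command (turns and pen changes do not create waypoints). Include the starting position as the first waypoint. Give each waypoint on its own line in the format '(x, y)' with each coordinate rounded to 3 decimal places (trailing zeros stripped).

Answer: (0, 0)
(-8.66, 5)
(-23.383, 13.5)
(-8.66, 22)
(-8.66, 11)
(-8.66, 10)
(-8.66, 16)

Derivation:
Executing turtle program step by step:
Start: pos=(0,0), heading=0, pen down
LT 150: heading 0 -> 150
FD 10: (0,0) -> (-8.66,5) [heading=150, draw]
REPEAT 2 [
  -- iteration 1/2 --
  FD 17: (-8.66,5) -> (-23.383,13.5) [heading=150, draw]
  RT 120: heading 150 -> 30
  -- iteration 2/2 --
  FD 17: (-23.383,13.5) -> (-8.66,22) [heading=30, draw]
  RT 120: heading 30 -> 270
]
FD 11: (-8.66,22) -> (-8.66,11) [heading=270, draw]
FD 1: (-8.66,11) -> (-8.66,10) [heading=270, draw]
BK 6: (-8.66,10) -> (-8.66,16) [heading=270, draw]
Final: pos=(-8.66,16), heading=270, 6 segment(s) drawn
Waypoints (7 total):
(0, 0)
(-8.66, 5)
(-23.383, 13.5)
(-8.66, 22)
(-8.66, 11)
(-8.66, 10)
(-8.66, 16)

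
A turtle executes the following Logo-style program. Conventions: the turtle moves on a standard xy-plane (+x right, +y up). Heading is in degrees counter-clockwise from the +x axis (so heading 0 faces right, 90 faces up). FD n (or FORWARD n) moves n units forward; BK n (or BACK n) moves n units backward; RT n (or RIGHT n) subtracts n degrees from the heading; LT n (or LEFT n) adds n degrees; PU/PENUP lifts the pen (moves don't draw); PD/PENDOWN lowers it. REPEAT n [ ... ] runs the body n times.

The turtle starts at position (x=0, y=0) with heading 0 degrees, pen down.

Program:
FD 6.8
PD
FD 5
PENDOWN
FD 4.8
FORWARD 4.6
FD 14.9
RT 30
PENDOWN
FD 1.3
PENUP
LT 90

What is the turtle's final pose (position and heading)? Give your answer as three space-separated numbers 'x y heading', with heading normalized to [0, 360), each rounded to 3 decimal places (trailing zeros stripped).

Answer: 37.226 -0.65 60

Derivation:
Executing turtle program step by step:
Start: pos=(0,0), heading=0, pen down
FD 6.8: (0,0) -> (6.8,0) [heading=0, draw]
PD: pen down
FD 5: (6.8,0) -> (11.8,0) [heading=0, draw]
PD: pen down
FD 4.8: (11.8,0) -> (16.6,0) [heading=0, draw]
FD 4.6: (16.6,0) -> (21.2,0) [heading=0, draw]
FD 14.9: (21.2,0) -> (36.1,0) [heading=0, draw]
RT 30: heading 0 -> 330
PD: pen down
FD 1.3: (36.1,0) -> (37.226,-0.65) [heading=330, draw]
PU: pen up
LT 90: heading 330 -> 60
Final: pos=(37.226,-0.65), heading=60, 6 segment(s) drawn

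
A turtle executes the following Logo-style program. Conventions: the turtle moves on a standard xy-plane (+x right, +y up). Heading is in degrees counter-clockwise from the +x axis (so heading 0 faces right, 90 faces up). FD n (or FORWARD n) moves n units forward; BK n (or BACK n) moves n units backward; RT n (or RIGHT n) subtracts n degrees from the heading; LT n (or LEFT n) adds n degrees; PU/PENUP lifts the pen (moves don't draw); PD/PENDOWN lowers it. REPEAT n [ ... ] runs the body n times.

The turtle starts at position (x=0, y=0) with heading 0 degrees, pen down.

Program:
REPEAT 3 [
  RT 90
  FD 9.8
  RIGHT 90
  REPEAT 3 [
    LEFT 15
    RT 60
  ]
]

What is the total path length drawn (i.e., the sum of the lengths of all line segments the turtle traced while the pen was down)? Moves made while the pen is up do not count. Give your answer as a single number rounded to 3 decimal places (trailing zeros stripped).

Answer: 29.4

Derivation:
Executing turtle program step by step:
Start: pos=(0,0), heading=0, pen down
REPEAT 3 [
  -- iteration 1/3 --
  RT 90: heading 0 -> 270
  FD 9.8: (0,0) -> (0,-9.8) [heading=270, draw]
  RT 90: heading 270 -> 180
  REPEAT 3 [
    -- iteration 1/3 --
    LT 15: heading 180 -> 195
    RT 60: heading 195 -> 135
    -- iteration 2/3 --
    LT 15: heading 135 -> 150
    RT 60: heading 150 -> 90
    -- iteration 3/3 --
    LT 15: heading 90 -> 105
    RT 60: heading 105 -> 45
  ]
  -- iteration 2/3 --
  RT 90: heading 45 -> 315
  FD 9.8: (0,-9.8) -> (6.93,-16.73) [heading=315, draw]
  RT 90: heading 315 -> 225
  REPEAT 3 [
    -- iteration 1/3 --
    LT 15: heading 225 -> 240
    RT 60: heading 240 -> 180
    -- iteration 2/3 --
    LT 15: heading 180 -> 195
    RT 60: heading 195 -> 135
    -- iteration 3/3 --
    LT 15: heading 135 -> 150
    RT 60: heading 150 -> 90
  ]
  -- iteration 3/3 --
  RT 90: heading 90 -> 0
  FD 9.8: (6.93,-16.73) -> (16.73,-16.73) [heading=0, draw]
  RT 90: heading 0 -> 270
  REPEAT 3 [
    -- iteration 1/3 --
    LT 15: heading 270 -> 285
    RT 60: heading 285 -> 225
    -- iteration 2/3 --
    LT 15: heading 225 -> 240
    RT 60: heading 240 -> 180
    -- iteration 3/3 --
    LT 15: heading 180 -> 195
    RT 60: heading 195 -> 135
  ]
]
Final: pos=(16.73,-16.73), heading=135, 3 segment(s) drawn

Segment lengths:
  seg 1: (0,0) -> (0,-9.8), length = 9.8
  seg 2: (0,-9.8) -> (6.93,-16.73), length = 9.8
  seg 3: (6.93,-16.73) -> (16.73,-16.73), length = 9.8
Total = 29.4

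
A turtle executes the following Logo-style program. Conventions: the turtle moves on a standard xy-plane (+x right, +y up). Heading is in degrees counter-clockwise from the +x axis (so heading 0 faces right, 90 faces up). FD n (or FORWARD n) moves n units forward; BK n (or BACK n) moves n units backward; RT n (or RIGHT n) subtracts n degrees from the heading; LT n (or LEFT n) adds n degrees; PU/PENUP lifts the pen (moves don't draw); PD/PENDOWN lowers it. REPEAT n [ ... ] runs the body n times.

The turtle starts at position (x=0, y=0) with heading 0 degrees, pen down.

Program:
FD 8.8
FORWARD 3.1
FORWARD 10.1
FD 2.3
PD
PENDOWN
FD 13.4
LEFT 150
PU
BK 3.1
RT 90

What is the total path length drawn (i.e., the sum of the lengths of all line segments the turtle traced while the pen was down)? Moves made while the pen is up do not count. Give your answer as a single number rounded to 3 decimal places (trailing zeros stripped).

Answer: 37.7

Derivation:
Executing turtle program step by step:
Start: pos=(0,0), heading=0, pen down
FD 8.8: (0,0) -> (8.8,0) [heading=0, draw]
FD 3.1: (8.8,0) -> (11.9,0) [heading=0, draw]
FD 10.1: (11.9,0) -> (22,0) [heading=0, draw]
FD 2.3: (22,0) -> (24.3,0) [heading=0, draw]
PD: pen down
PD: pen down
FD 13.4: (24.3,0) -> (37.7,0) [heading=0, draw]
LT 150: heading 0 -> 150
PU: pen up
BK 3.1: (37.7,0) -> (40.385,-1.55) [heading=150, move]
RT 90: heading 150 -> 60
Final: pos=(40.385,-1.55), heading=60, 5 segment(s) drawn

Segment lengths:
  seg 1: (0,0) -> (8.8,0), length = 8.8
  seg 2: (8.8,0) -> (11.9,0), length = 3.1
  seg 3: (11.9,0) -> (22,0), length = 10.1
  seg 4: (22,0) -> (24.3,0), length = 2.3
  seg 5: (24.3,0) -> (37.7,0), length = 13.4
Total = 37.7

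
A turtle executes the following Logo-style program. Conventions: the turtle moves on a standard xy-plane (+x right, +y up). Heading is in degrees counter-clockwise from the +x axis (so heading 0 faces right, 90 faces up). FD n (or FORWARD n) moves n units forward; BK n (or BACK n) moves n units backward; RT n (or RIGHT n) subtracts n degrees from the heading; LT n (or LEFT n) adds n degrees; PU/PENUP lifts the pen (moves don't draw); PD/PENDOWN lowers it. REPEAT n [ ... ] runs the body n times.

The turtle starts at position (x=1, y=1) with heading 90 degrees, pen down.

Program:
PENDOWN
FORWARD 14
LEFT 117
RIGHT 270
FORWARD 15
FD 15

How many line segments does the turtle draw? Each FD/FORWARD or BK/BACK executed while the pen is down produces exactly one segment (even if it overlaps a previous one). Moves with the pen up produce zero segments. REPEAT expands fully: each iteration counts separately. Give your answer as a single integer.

Answer: 3

Derivation:
Executing turtle program step by step:
Start: pos=(1,1), heading=90, pen down
PD: pen down
FD 14: (1,1) -> (1,15) [heading=90, draw]
LT 117: heading 90 -> 207
RT 270: heading 207 -> 297
FD 15: (1,15) -> (7.81,1.635) [heading=297, draw]
FD 15: (7.81,1.635) -> (14.62,-11.73) [heading=297, draw]
Final: pos=(14.62,-11.73), heading=297, 3 segment(s) drawn
Segments drawn: 3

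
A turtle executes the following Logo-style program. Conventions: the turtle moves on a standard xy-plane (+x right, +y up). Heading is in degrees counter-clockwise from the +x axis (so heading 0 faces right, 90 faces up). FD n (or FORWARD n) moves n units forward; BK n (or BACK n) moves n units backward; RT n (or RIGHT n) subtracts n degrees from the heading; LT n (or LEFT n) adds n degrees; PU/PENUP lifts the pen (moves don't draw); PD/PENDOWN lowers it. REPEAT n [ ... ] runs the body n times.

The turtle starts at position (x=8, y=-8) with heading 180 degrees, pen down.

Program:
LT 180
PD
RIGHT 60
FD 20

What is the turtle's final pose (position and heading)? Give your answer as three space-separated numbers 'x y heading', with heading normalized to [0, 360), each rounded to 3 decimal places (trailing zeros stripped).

Executing turtle program step by step:
Start: pos=(8,-8), heading=180, pen down
LT 180: heading 180 -> 0
PD: pen down
RT 60: heading 0 -> 300
FD 20: (8,-8) -> (18,-25.321) [heading=300, draw]
Final: pos=(18,-25.321), heading=300, 1 segment(s) drawn

Answer: 18 -25.321 300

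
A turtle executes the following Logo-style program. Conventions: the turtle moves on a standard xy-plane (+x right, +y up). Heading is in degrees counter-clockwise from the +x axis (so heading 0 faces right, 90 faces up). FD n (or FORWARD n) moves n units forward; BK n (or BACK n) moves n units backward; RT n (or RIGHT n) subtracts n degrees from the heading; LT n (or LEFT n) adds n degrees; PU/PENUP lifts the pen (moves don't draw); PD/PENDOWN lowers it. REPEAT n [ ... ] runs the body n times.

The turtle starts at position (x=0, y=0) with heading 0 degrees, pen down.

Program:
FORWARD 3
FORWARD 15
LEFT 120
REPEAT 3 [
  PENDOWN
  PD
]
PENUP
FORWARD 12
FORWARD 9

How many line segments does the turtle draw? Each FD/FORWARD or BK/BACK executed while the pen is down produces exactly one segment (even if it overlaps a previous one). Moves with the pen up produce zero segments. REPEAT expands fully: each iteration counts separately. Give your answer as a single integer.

Answer: 2

Derivation:
Executing turtle program step by step:
Start: pos=(0,0), heading=0, pen down
FD 3: (0,0) -> (3,0) [heading=0, draw]
FD 15: (3,0) -> (18,0) [heading=0, draw]
LT 120: heading 0 -> 120
REPEAT 3 [
  -- iteration 1/3 --
  PD: pen down
  PD: pen down
  -- iteration 2/3 --
  PD: pen down
  PD: pen down
  -- iteration 3/3 --
  PD: pen down
  PD: pen down
]
PU: pen up
FD 12: (18,0) -> (12,10.392) [heading=120, move]
FD 9: (12,10.392) -> (7.5,18.187) [heading=120, move]
Final: pos=(7.5,18.187), heading=120, 2 segment(s) drawn
Segments drawn: 2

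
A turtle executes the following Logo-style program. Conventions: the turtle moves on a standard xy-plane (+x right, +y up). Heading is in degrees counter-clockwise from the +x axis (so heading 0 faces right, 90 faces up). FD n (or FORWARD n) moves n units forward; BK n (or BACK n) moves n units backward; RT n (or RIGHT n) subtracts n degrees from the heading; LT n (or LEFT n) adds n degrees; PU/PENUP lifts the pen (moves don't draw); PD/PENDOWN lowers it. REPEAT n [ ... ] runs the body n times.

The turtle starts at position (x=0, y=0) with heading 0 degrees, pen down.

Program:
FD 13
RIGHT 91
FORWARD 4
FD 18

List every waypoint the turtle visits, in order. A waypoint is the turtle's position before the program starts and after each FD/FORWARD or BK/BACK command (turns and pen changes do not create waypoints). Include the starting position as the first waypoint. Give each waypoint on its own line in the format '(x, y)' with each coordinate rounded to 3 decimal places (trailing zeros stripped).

Executing turtle program step by step:
Start: pos=(0,0), heading=0, pen down
FD 13: (0,0) -> (13,0) [heading=0, draw]
RT 91: heading 0 -> 269
FD 4: (13,0) -> (12.93,-3.999) [heading=269, draw]
FD 18: (12.93,-3.999) -> (12.616,-21.997) [heading=269, draw]
Final: pos=(12.616,-21.997), heading=269, 3 segment(s) drawn
Waypoints (4 total):
(0, 0)
(13, 0)
(12.93, -3.999)
(12.616, -21.997)

Answer: (0, 0)
(13, 0)
(12.93, -3.999)
(12.616, -21.997)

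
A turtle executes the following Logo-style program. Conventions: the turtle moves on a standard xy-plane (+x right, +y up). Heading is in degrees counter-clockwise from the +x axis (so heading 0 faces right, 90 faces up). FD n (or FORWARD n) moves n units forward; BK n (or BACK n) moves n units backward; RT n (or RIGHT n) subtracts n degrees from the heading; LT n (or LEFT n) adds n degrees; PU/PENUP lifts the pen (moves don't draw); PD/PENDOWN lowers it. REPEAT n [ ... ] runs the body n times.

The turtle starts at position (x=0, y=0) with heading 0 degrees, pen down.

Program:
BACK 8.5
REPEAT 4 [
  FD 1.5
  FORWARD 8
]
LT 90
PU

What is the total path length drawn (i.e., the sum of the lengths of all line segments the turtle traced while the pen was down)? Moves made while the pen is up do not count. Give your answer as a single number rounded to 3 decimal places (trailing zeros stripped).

Answer: 46.5

Derivation:
Executing turtle program step by step:
Start: pos=(0,0), heading=0, pen down
BK 8.5: (0,0) -> (-8.5,0) [heading=0, draw]
REPEAT 4 [
  -- iteration 1/4 --
  FD 1.5: (-8.5,0) -> (-7,0) [heading=0, draw]
  FD 8: (-7,0) -> (1,0) [heading=0, draw]
  -- iteration 2/4 --
  FD 1.5: (1,0) -> (2.5,0) [heading=0, draw]
  FD 8: (2.5,0) -> (10.5,0) [heading=0, draw]
  -- iteration 3/4 --
  FD 1.5: (10.5,0) -> (12,0) [heading=0, draw]
  FD 8: (12,0) -> (20,0) [heading=0, draw]
  -- iteration 4/4 --
  FD 1.5: (20,0) -> (21.5,0) [heading=0, draw]
  FD 8: (21.5,0) -> (29.5,0) [heading=0, draw]
]
LT 90: heading 0 -> 90
PU: pen up
Final: pos=(29.5,0), heading=90, 9 segment(s) drawn

Segment lengths:
  seg 1: (0,0) -> (-8.5,0), length = 8.5
  seg 2: (-8.5,0) -> (-7,0), length = 1.5
  seg 3: (-7,0) -> (1,0), length = 8
  seg 4: (1,0) -> (2.5,0), length = 1.5
  seg 5: (2.5,0) -> (10.5,0), length = 8
  seg 6: (10.5,0) -> (12,0), length = 1.5
  seg 7: (12,0) -> (20,0), length = 8
  seg 8: (20,0) -> (21.5,0), length = 1.5
  seg 9: (21.5,0) -> (29.5,0), length = 8
Total = 46.5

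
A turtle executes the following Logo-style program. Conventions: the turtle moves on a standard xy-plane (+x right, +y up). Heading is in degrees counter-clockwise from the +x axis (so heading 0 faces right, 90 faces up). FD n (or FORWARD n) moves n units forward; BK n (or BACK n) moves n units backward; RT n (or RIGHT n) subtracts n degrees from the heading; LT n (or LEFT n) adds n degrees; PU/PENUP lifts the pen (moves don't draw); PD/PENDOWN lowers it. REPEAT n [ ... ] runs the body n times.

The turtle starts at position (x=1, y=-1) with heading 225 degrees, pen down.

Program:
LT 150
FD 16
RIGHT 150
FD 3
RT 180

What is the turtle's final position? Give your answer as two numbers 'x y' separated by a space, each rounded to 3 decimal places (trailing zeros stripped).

Executing turtle program step by step:
Start: pos=(1,-1), heading=225, pen down
LT 150: heading 225 -> 15
FD 16: (1,-1) -> (16.455,3.141) [heading=15, draw]
RT 150: heading 15 -> 225
FD 3: (16.455,3.141) -> (14.333,1.02) [heading=225, draw]
RT 180: heading 225 -> 45
Final: pos=(14.333,1.02), heading=45, 2 segment(s) drawn

Answer: 14.333 1.02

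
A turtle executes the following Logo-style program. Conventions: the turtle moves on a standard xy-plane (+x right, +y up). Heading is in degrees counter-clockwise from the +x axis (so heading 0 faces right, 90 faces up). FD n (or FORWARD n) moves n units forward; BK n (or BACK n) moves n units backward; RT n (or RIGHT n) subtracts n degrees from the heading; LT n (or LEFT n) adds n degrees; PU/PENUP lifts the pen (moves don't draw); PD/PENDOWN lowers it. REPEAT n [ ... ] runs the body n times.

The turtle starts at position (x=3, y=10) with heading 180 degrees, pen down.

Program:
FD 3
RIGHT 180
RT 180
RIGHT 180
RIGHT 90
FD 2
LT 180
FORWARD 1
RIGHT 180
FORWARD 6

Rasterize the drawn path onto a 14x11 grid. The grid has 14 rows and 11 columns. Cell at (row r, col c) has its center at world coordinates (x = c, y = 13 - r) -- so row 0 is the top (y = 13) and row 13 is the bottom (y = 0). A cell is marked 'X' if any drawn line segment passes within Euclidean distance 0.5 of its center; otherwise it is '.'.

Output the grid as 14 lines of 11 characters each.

Answer: ...........
...........
...........
XXXX.......
X..........
X..........
X..........
X..........
X..........
X..........
X..........
...........
...........
...........

Derivation:
Segment 0: (3,10) -> (0,10)
Segment 1: (0,10) -> (0,8)
Segment 2: (0,8) -> (0,9)
Segment 3: (0,9) -> (0,3)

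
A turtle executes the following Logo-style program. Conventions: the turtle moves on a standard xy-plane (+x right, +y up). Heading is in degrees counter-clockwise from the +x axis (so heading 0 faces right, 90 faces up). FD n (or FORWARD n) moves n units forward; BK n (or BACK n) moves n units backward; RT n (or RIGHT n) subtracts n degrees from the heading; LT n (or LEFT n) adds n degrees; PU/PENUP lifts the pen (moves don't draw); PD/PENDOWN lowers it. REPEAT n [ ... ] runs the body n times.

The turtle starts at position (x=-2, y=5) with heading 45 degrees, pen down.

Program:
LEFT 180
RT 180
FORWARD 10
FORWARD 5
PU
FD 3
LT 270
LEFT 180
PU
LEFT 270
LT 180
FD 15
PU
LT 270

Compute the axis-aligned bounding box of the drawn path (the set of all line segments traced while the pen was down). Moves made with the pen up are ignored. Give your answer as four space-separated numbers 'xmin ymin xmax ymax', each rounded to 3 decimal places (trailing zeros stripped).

Answer: -2 5 8.607 15.607

Derivation:
Executing turtle program step by step:
Start: pos=(-2,5), heading=45, pen down
LT 180: heading 45 -> 225
RT 180: heading 225 -> 45
FD 10: (-2,5) -> (5.071,12.071) [heading=45, draw]
FD 5: (5.071,12.071) -> (8.607,15.607) [heading=45, draw]
PU: pen up
FD 3: (8.607,15.607) -> (10.728,17.728) [heading=45, move]
LT 270: heading 45 -> 315
LT 180: heading 315 -> 135
PU: pen up
LT 270: heading 135 -> 45
LT 180: heading 45 -> 225
FD 15: (10.728,17.728) -> (0.121,7.121) [heading=225, move]
PU: pen up
LT 270: heading 225 -> 135
Final: pos=(0.121,7.121), heading=135, 2 segment(s) drawn

Segment endpoints: x in {-2, 5.071, 8.607}, y in {5, 12.071, 15.607}
xmin=-2, ymin=5, xmax=8.607, ymax=15.607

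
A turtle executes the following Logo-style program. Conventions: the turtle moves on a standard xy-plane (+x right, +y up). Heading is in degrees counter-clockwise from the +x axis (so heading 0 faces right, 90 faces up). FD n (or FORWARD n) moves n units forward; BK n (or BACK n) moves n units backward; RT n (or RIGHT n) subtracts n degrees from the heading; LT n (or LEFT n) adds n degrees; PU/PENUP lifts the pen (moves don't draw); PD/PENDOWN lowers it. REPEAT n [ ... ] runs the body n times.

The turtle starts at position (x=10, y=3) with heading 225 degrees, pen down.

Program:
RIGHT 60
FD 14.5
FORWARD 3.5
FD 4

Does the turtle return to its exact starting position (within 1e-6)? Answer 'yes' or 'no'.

Executing turtle program step by step:
Start: pos=(10,3), heading=225, pen down
RT 60: heading 225 -> 165
FD 14.5: (10,3) -> (-4.006,6.753) [heading=165, draw]
FD 3.5: (-4.006,6.753) -> (-7.387,7.659) [heading=165, draw]
FD 4: (-7.387,7.659) -> (-11.25,8.694) [heading=165, draw]
Final: pos=(-11.25,8.694), heading=165, 3 segment(s) drawn

Start position: (10, 3)
Final position: (-11.25, 8.694)
Distance = 22; >= 1e-6 -> NOT closed

Answer: no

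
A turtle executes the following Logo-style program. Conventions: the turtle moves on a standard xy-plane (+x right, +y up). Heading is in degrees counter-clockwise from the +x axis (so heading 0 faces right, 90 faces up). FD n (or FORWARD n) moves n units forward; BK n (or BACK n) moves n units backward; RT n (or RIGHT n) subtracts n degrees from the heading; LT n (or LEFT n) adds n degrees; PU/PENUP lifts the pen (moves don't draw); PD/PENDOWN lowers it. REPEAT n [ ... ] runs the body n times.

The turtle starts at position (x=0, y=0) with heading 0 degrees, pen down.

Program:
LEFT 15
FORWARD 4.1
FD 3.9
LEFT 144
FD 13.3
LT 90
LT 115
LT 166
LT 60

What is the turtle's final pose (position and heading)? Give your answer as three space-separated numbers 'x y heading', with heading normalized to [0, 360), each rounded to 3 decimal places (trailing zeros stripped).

Answer: -4.689 6.837 230

Derivation:
Executing turtle program step by step:
Start: pos=(0,0), heading=0, pen down
LT 15: heading 0 -> 15
FD 4.1: (0,0) -> (3.96,1.061) [heading=15, draw]
FD 3.9: (3.96,1.061) -> (7.727,2.071) [heading=15, draw]
LT 144: heading 15 -> 159
FD 13.3: (7.727,2.071) -> (-4.689,6.837) [heading=159, draw]
LT 90: heading 159 -> 249
LT 115: heading 249 -> 4
LT 166: heading 4 -> 170
LT 60: heading 170 -> 230
Final: pos=(-4.689,6.837), heading=230, 3 segment(s) drawn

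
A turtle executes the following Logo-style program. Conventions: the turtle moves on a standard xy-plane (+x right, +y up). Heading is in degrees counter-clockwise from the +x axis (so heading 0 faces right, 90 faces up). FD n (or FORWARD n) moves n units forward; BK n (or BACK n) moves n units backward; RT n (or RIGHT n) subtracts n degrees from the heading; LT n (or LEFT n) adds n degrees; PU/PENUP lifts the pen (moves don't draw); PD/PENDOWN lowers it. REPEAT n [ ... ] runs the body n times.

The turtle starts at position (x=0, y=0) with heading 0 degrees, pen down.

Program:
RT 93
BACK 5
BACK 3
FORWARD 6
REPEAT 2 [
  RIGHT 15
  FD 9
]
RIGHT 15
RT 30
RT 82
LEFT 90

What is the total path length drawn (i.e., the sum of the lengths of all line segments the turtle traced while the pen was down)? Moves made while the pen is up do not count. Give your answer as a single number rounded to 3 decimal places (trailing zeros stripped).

Executing turtle program step by step:
Start: pos=(0,0), heading=0, pen down
RT 93: heading 0 -> 267
BK 5: (0,0) -> (0.262,4.993) [heading=267, draw]
BK 3: (0.262,4.993) -> (0.419,7.989) [heading=267, draw]
FD 6: (0.419,7.989) -> (0.105,1.997) [heading=267, draw]
REPEAT 2 [
  -- iteration 1/2 --
  RT 15: heading 267 -> 252
  FD 9: (0.105,1.997) -> (-2.676,-6.562) [heading=252, draw]
  -- iteration 2/2 --
  RT 15: heading 252 -> 237
  FD 9: (-2.676,-6.562) -> (-7.578,-14.11) [heading=237, draw]
]
RT 15: heading 237 -> 222
RT 30: heading 222 -> 192
RT 82: heading 192 -> 110
LT 90: heading 110 -> 200
Final: pos=(-7.578,-14.11), heading=200, 5 segment(s) drawn

Segment lengths:
  seg 1: (0,0) -> (0.262,4.993), length = 5
  seg 2: (0.262,4.993) -> (0.419,7.989), length = 3
  seg 3: (0.419,7.989) -> (0.105,1.997), length = 6
  seg 4: (0.105,1.997) -> (-2.676,-6.562), length = 9
  seg 5: (-2.676,-6.562) -> (-7.578,-14.11), length = 9
Total = 32

Answer: 32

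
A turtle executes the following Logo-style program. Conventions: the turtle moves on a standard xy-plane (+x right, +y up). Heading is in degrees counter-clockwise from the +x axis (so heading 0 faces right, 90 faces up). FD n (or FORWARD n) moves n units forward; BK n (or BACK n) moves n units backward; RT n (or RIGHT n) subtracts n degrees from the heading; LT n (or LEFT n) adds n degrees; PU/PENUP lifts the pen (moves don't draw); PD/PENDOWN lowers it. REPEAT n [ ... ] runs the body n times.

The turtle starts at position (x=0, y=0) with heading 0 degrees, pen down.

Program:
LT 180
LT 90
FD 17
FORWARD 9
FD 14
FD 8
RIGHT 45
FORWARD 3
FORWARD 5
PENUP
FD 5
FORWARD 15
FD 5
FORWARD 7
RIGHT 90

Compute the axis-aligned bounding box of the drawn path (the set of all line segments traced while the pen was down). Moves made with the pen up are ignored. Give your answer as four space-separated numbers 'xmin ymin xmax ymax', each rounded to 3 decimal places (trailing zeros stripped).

Executing turtle program step by step:
Start: pos=(0,0), heading=0, pen down
LT 180: heading 0 -> 180
LT 90: heading 180 -> 270
FD 17: (0,0) -> (0,-17) [heading=270, draw]
FD 9: (0,-17) -> (0,-26) [heading=270, draw]
FD 14: (0,-26) -> (0,-40) [heading=270, draw]
FD 8: (0,-40) -> (0,-48) [heading=270, draw]
RT 45: heading 270 -> 225
FD 3: (0,-48) -> (-2.121,-50.121) [heading=225, draw]
FD 5: (-2.121,-50.121) -> (-5.657,-53.657) [heading=225, draw]
PU: pen up
FD 5: (-5.657,-53.657) -> (-9.192,-57.192) [heading=225, move]
FD 15: (-9.192,-57.192) -> (-19.799,-67.799) [heading=225, move]
FD 5: (-19.799,-67.799) -> (-23.335,-71.335) [heading=225, move]
FD 7: (-23.335,-71.335) -> (-28.284,-76.284) [heading=225, move]
RT 90: heading 225 -> 135
Final: pos=(-28.284,-76.284), heading=135, 6 segment(s) drawn

Segment endpoints: x in {-5.657, -2.121, 0, 0, 0, 0, 0}, y in {-53.657, -50.121, -48, -40, -26, -17, 0}
xmin=-5.657, ymin=-53.657, xmax=0, ymax=0

Answer: -5.657 -53.657 0 0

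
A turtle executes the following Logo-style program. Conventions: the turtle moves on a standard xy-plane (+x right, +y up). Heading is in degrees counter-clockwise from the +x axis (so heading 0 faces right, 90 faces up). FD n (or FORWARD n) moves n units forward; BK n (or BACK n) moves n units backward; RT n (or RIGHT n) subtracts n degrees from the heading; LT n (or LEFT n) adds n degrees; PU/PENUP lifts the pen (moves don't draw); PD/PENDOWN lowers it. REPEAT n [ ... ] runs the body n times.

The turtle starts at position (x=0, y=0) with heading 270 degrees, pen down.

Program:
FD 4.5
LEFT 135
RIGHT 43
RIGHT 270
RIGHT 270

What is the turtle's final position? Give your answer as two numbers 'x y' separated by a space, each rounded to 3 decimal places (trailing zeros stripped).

Executing turtle program step by step:
Start: pos=(0,0), heading=270, pen down
FD 4.5: (0,0) -> (0,-4.5) [heading=270, draw]
LT 135: heading 270 -> 45
RT 43: heading 45 -> 2
RT 270: heading 2 -> 92
RT 270: heading 92 -> 182
Final: pos=(0,-4.5), heading=182, 1 segment(s) drawn

Answer: 0 -4.5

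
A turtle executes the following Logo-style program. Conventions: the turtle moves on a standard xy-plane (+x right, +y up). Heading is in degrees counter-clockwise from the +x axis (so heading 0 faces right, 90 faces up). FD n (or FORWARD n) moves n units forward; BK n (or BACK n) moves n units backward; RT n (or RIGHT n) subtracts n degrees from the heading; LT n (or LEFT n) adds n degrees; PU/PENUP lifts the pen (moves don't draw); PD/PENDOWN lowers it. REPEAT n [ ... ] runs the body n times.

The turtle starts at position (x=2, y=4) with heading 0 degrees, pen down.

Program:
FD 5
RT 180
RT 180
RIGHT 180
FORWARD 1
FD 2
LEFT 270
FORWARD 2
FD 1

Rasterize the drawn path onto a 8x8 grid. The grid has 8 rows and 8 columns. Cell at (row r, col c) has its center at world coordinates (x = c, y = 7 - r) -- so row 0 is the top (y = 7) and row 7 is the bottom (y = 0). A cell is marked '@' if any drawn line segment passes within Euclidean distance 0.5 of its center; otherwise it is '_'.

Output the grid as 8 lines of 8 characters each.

Segment 0: (2,4) -> (7,4)
Segment 1: (7,4) -> (6,4)
Segment 2: (6,4) -> (4,4)
Segment 3: (4,4) -> (4,6)
Segment 4: (4,6) -> (4,7)

Answer: ____@___
____@___
____@___
__@@@@@@
________
________
________
________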